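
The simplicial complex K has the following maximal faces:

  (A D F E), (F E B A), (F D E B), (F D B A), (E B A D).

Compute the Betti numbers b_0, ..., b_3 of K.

Take the total order A < B < D < E < F on the vertex set. Then K (dimension 3) consists of the simplices:

  0-simplices (5): A, B, D, E, F
  1-simplices (10): AB, AD, AE, AF, BD, BE, BF, DE, DF, EF
  2-simplices (10): ABD, ABE, ABF, ADE, ADF, AEF, BDE, BDF, BEF, DEF
  3-simplices (5): ABDE, ABDF, ABEF, ADEF, BDEF

Hence C_0 ≅ Z^5, C_1 ≅ Z^10, C_2 ≅ Z^10, C_3 ≅ Z^5.

Boundary ∂_1: C_1 → C_0 maps an edge to its endpoints' difference, ∂[p,q] = q − p. For instance
  ∂AB = B − A.
The 5×10 boundary matrix has rank 4 and Smith normal form diag(1,1,1,1).

∂_2: C_2 → C_1 sends each 2-simplex [p,q,r] to [q,r] − [p,r] + [p,q]. For instance
  ∂DEF = EF − DF + DE,
  ∂ABD = BD − AD + AB.
As a 10×10 matrix over Z this has rank 6, with invariant factors (1,1,1,1,1,1).

The boundary map ∂_3: C_3 → C_2 sends each 3-simplex σ to the alternating sum Σ_i (−1)^i (σ with its i-th vertex removed). For instance
  ∂ABDF = BDF − ADF + ABF − ABD,
  ∂ABDE = BDE − ADE + ABE − ABD.
The resulting 10×5 matrix has rank 4, and its Smith normal form has invariant factors (1,1,1,1).

Reading off H_k = ker ∂_k / im ∂_{k+1}:

  H_0: rank C_0 − rank ∂_1 = 5 − 4 = 1, and the invariant factors of ∂_1 are all 1, so H_0 ≅ Z.
  H_1: rank ker ∂_1 − rank ∂_2 = (10 − 4) − 6 = 0, and the invariant factors of ∂_2 are all 1, so H_1 ≅ 0.
  H_2: rank ker ∂_2 − rank ∂_3 = (10 − 6) − 4 = 0, and the invariant factors of ∂_3 are all 1, so H_2 ≅ 0.
  H_3: rank ker ∂_3 − rank ∂_4 = (5 − 4) − 0 = 1, and there is no ∂_4, so H_3 ≅ Z.

Hence the Betti numbers are b_0 = 1, b_1 = 0, b_2 = 0, b_3 = 1.

b_0 = 1, b_1 = 0, b_2 = 0, b_3 = 1.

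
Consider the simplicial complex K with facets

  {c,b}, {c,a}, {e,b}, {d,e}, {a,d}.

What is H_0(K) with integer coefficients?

H_0 = Z.

We work with the vertex ordering a < b < c < d < e. The simplices of K, each written with vertices in increasing order, are:

  0-simplices (5): a, b, c, d, e
  1-simplices (5): ac, ad, bc, be, de

so the chain groups are C_0 ≅ Z^5, C_1 ≅ Z^5.

Boundary ∂_1: C_1 → C_0 is given by ∂[p,q] = [q] − [p]. For instance
  ∂ac = c − a.
This gives a 5×5 integer matrix of rank 4; reducing to Smith normal form yields diagonal entries (1,1,1,1).

Computing H_k = (kernel of ∂_k) / (image of ∂_{k+1}):

  H_0: rank C_0 − rank ∂_1 = 5 − 4 = 1, and the invariant factors of ∂_1 are all 1, so H_0 = Z.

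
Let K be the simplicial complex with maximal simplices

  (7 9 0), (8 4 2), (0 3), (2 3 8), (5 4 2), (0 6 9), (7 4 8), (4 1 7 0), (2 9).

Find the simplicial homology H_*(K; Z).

H_0 ≅ Z,  H_1 ≅ Z^2,  H_2 = 0,  H_3 = 0.

K has 10 vertices, 20 edges, 10 triangles, 1 3-simplex.
rank ∂_0 = 0, rank ∂_1 = 9 ⇒ b_0 = 10 − 0 − 9 = 1; all invariant factors of ∂_1 are 1 so no torsion. So H_0 ≅ Z.
rank ∂_1 = 9, rank ∂_2 = 9 ⇒ b_1 = 20 − 9 − 9 = 2; all invariant factors of ∂_2 are 1 so no torsion. So H_1 ≅ Z^2.
rank ∂_2 = 9, rank ∂_3 = 1 ⇒ b_2 = 10 − 9 − 1 = 0; all invariant factors of ∂_3 are 1 so no torsion. So H_2 ≅ 0.
rank ∂_3 = 1, rank ∂_4 = 0 ⇒ b_3 = 1 − 1 − 0 = 0. So H_3 ≅ 0.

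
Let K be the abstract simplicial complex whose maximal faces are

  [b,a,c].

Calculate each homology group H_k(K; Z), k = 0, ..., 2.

H_0 = Z,  H_1 = 0,  H_2 = 0.

Order the vertices as a < b < c. Listing each simplex with vertices in this order, K has dimension 2 with simplices:

  0-simplices (3): a, b, c
  1-simplices (3): ab, ac, bc
  2-simplices (1): abc

so the chain groups are C_0 ≅ Z^3, C_1 ≅ Z^3, C_2 ≅ Z^1.

Boundary ∂_1: C_1 → C_0 sends each edge [p,q] (with p < q) to q − p. For instance
  ∂ab = b − a.
This gives a 3×3 integer matrix of rank 2; reducing to Smith normal form yields diagonal entries (1,1).

∂_2: C_2 → C_1 acts by ∂[p,q,r] = [q,r] − [p,r] + [p,q]. For instance
  ∂abc = bc − ac + ab.
The resulting 3×1 matrix has rank 1, and its Smith normal form has invariant factors (1).

From H_k ≅ ker(∂_k) / im(∂_{k+1}) we obtain:

  H_0: rank C_0 − rank ∂_1 = 3 − 2 = 1, and the invariant factors of ∂_1 are all 1, so H_0 = Z.
  H_1: rank ker ∂_1 − rank ∂_2 = (3 − 2) − 1 = 0, and the invariant factors of ∂_2 are all 1, so H_1 = 0.
  H_2: rank ker ∂_2 − rank ∂_3 = (1 − 1) − 0 = 0, and there is no ∂_3, so H_2 = 0.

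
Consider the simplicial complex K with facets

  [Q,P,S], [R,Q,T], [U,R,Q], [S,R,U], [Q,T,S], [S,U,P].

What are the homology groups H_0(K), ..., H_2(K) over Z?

H_0 = Z,  H_1 = Z,  H_2 = 0.

K has 6 vertices, 12 edges, 6 triangles.
rank ∂_0 = 0, rank ∂_1 = 5 ⇒ b_0 = 6 − 0 − 5 = 1; all invariant factors of ∂_1 are 1 so no torsion. So H_0 = Z.
rank ∂_1 = 5, rank ∂_2 = 6 ⇒ b_1 = 12 − 5 − 6 = 1; all invariant factors of ∂_2 are 1 so no torsion. So H_1 = Z.
rank ∂_2 = 6, rank ∂_3 = 0 ⇒ b_2 = 6 − 6 − 0 = 0. So H_2 = 0.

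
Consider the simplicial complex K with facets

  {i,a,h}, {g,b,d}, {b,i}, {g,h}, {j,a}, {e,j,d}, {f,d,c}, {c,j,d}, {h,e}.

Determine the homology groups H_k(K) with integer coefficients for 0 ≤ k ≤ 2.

We work with the vertex ordering a < b < c < d < e < f < g < h < i < j. The simplices of K, each written with vertices in increasing order, are:

  0-simplices (10): a, b, c, d, e, f, g, h, i, j
  1-simplices (17): ah, ai, aj, bd, bg, bi, cd, cf, cj, de, df, dg, dj, eh, ej, gh, hi
  2-simplices (5): ahi, bdg, cdf, cdj, dej

so the chain groups are C_0 ≅ Z^10, C_1 ≅ Z^17, C_2 ≅ Z^5.

Boundary ∂_1: C_1 → C_0 is given by ∂[p,q] = [q] − [p]. For instance
  ∂ej = j − e.
The resulting 10×17 matrix has rank 9, and its Smith normal form has invariant factors (1,1,1,1,1,1,1,1,1).

∂_2: C_2 → C_1 maps a triangle to the signed sum of its edges. For instance
  ∂cdf = df − cf + cd,
  ∂ahi = hi − ai + ah.
The resulting 17×5 matrix has rank 5, and its Smith normal form has invariant factors (1,1,1,1,1).

From H_k ≅ ker(∂_k) / im(∂_{k+1}) we obtain:

  H_0: rank C_0 − rank ∂_1 = 10 − 9 = 1, and the invariant factors of ∂_1 are all 1, so H_0 ≅ Z.
  H_1: rank ker ∂_1 − rank ∂_2 = (17 − 9) − 5 = 3, and the invariant factors of ∂_2 are all 1, so H_1 ≅ Z^3.
  H_2: rank ker ∂_2 − rank ∂_3 = (5 − 5) − 0 = 0, and there is no ∂_3, so H_2 ≅ 0.

As a check, the Euler characteristic is 10 − 17 + 5 = -2, which agrees with 1 − 3 + 0 = -2.

H_0 ≅ Z,  H_1 ≅ Z^3,  H_2 = 0.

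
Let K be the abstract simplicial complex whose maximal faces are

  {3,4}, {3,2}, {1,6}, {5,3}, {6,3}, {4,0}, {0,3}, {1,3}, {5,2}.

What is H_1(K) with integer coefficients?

K has 7 vertices, 9 edges.
rank ∂_1 = 6, rank ∂_2 = 0 ⇒ b_1 = 9 − 6 − 0 = 3. So H_1 = Z^3.

H_1 = Z^3.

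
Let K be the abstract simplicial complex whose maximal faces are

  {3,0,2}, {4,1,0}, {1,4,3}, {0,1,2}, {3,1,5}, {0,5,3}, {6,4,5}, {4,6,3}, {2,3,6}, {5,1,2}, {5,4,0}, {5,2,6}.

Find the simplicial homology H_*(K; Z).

H_0 = Z,  H_1 = Z/2,  H_2 = 0.

Take the total order 0 < 1 < 2 < 3 < 4 < 5 < 6 on the vertex set. Then K (dimension 2) consists of the simplices:

  0-simplices (7): [0], [1], [2], [3], [4], [5], [6]
  1-simplices (18): [0,1], [0,2], [0,3], [0,4], [0,5], [1,2], [1,3], [1,4], [1,5], [2,3], [2,5], [2,6], [3,4], [3,5], [3,6], [4,5], [4,6], [5,6]
  2-simplices (12): [0,1,2], [0,1,4], [0,2,3], [0,3,5], [0,4,5], [1,2,5], [1,3,4], [1,3,5], [2,3,6], [2,5,6], [3,4,6], [4,5,6]

Hence C_0 ≅ Z^7, C_1 ≅ Z^18, C_2 ≅ Z^12.

Boundary ∂_1: C_1 → C_0 is given by ∂[p,q] = [q] − [p]. For instance
  ∂[1,5] = [5] − [1].
This gives a 7×18 integer matrix of rank 6; reducing to Smith normal form yields diagonal entries (1,1,1,1,1,1).

Boundary ∂_2: C_2 → C_1 sends each 2-simplex [p,q,r] to [q,r] − [p,r] + [p,q]. For instance
  ∂[0,2,3] = [2,3] − [0,3] + [0,2],
  ∂[0,4,5] = [4,5] − [0,5] + [0,4].
The resulting 18×12 matrix has rank 12, and its Smith normal form has invariant factors (1,1,1,1,1,1,1,1,1,1,1,2).

Reading off H_k = ker ∂_k / im ∂_{k+1}:

  H_0: rank C_0 − rank ∂_1 = 7 − 6 = 1, and the invariant factors of ∂_1 are all 1, so H_0 = Z.
  H_1: rank ker ∂_1 − rank ∂_2 = (18 − 6) − 12 = 0, and ∂_2 has invariant factor 2 > 1, so H_1 = Z/2.
  H_2: rank ker ∂_2 − rank ∂_3 = (12 − 12) − 0 = 0, and there is no ∂_3, so H_2 = 0.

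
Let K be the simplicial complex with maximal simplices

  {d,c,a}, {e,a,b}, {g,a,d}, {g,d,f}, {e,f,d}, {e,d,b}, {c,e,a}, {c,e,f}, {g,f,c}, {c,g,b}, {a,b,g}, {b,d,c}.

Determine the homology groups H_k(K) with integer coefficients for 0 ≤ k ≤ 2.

H_0 = Z,  H_1 = Z/2Z,  H_2 = 0.

Fix the vertex order a < b < c < d < e < f < g and write every simplex with vertices in increasing order. Then dim K = 2 and the simplices of K are:

  0-simplices (7): a, b, c, d, e, f, g
  1-simplices (18): ab, ac, ad, ae, ag, bc, bd, be, bg, cd, ce, cf, cg, de, df, dg, ef, fg
  2-simplices (12): abe, abg, acd, ace, adg, bcd, bcg, bde, cef, cfg, def, dfg

Hence C_0 ≅ Z^7, C_1 ≅ Z^18, C_2 ≅ Z^12.

The boundary map ∂_1: C_1 → C_0 maps an edge to its endpoints' difference, ∂[p,q] = q − p. For instance
  ∂de = e − d.
This gives a 7×18 integer matrix of rank 6; reducing to Smith normal form yields diagonal entries (1,1,1,1,1,1).

The boundary map ∂_2: C_2 → C_1 sends each 2-simplex [p,q,r] to [q,r] − [p,r] + [p,q]. For instance
  ∂cef = ef − cf + ce,
  ∂bde = de − be + bd.
The 18×12 boundary matrix has rank 12 and Smith normal form diag(1,1,1,1,1,1,1,1,1,1,1,2).

Reading off H_k = ker ∂_k / im ∂_{k+1}:

  H_0: rank C_0 − rank ∂_1 = 7 − 6 = 1, and the invariant factors of ∂_1 are all 1, so H_0 = Z.
  H_1: rank ker ∂_1 − rank ∂_2 = (18 − 6) − 12 = 0, and ∂_2 has invariant factor 2 > 1, so H_1 = Z/2Z.
  H_2: rank ker ∂_2 − rank ∂_3 = (12 − 12) − 0 = 0, and there is no ∂_3, so H_2 = 0.

As a check, the Euler characteristic is 7 − 18 + 12 = 1, which agrees with 1 − 0 + 0 = 1.
(K is a triangulation of the real projective plane RP^2.)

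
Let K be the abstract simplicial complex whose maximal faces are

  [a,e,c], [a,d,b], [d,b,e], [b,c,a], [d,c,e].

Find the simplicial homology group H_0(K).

H_0 = Z.

Take the total order a < b < c < d < e on the vertex set. Then K (dimension 2) consists of the simplices:

  0-simplices (5): a, b, c, d, e
  1-simplices (10): ab, ac, ad, ae, bc, bd, be, cd, ce, de
  2-simplices (5): abc, abd, ace, bde, cde

Hence C_0 ≅ Z^5, C_1 ≅ Z^10, C_2 ≅ Z^5.

Boundary ∂_1: C_1 → C_0 is given by ∂[p,q] = [q] − [p].
This gives a 5×10 integer matrix of rank 4; reducing to Smith normal form yields diagonal entries (1,1,1,1).

Boundary ∂_2: C_2 → C_1 acts by ∂[p,q,r] = [q,r] − [p,r] + [p,q]. For instance
  ∂bde = de − be + bd,
  ∂abd = bd − ad + ab.
As a 10×5 matrix over Z this has rank 5, with invariant factors (1,1,1,1,1).

Reading off H_k = ker ∂_k / im ∂_{k+1}:

  H_0: rank C_0 − rank ∂_1 = 5 − 4 = 1, and the invariant factors of ∂_1 are all 1, so H_0 ≅ Z.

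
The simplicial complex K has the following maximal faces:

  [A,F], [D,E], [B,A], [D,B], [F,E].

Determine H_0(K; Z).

Take the total order A < B < D < E < F on the vertex set. Then K (dimension 1) consists of the simplices:

  0-simplices (5): A, B, D, E, F
  1-simplices (5): AB, AF, BD, DE, EF

giving chain groups C_0 ≅ Z^5, C_1 ≅ Z^5.

∂_1: C_1 → C_0 is given by ∂[p,q] = [q] − [p].
As a 5×5 matrix over Z this has rank 4, with invariant factors (1,1,1,1).

Reading off H_k = ker ∂_k / im ∂_{k+1}:

  H_0: rank C_0 − rank ∂_1 = 5 − 4 = 1, and the invariant factors of ∂_1 are all 1, so H_0 ≅ Z.

(K is a triangulation of the circle S^1.)

H_0 = Z.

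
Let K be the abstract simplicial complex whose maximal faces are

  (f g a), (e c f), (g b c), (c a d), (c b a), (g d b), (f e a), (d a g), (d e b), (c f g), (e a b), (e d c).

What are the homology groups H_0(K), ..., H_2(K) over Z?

H_0 ≅ Z,  H_1 ≅ Z/2,  H_2 = 0.

Order the vertices as a < b < c < d < e < f < g. Listing each simplex with vertices in this order, K has dimension 2 with simplices:

  0-simplices (7): a, b, c, d, e, f, g
  1-simplices (18): ab, ac, ad, ae, af, ag, bc, bd, be, bg, cd, ce, cf, cg, de, dg, ef, fg
  2-simplices (12): abc, abe, acd, adg, aef, afg, bcg, bde, bdg, cde, cef, cfg

giving chain groups C_0 ≅ Z^7, C_1 ≅ Z^18, C_2 ≅ Z^12.

Boundary ∂_1: C_1 → C_0 sends each edge [p,q] (with p < q) to q − p. For instance
  ∂ac = c − a.
As a 7×18 matrix over Z this has rank 6, with invariant factors (1,1,1,1,1,1).

The boundary map ∂_2: C_2 → C_1 acts by ∂[p,q,r] = [q,r] − [p,r] + [p,q]. For instance
  ∂cef = ef − cf + ce,
  ∂acd = cd − ad + ac.
The resulting 18×12 matrix has rank 12, and its Smith normal form has invariant factors (1,1,1,1,1,1,1,1,1,1,1,2).

From H_k ≅ ker(∂_k) / im(∂_{k+1}) we obtain:

  H_0: rank C_0 − rank ∂_1 = 7 − 6 = 1, and the invariant factors of ∂_1 are all 1, so H_0 ≅ Z.
  H_1: rank ker ∂_1 − rank ∂_2 = (18 − 6) − 12 = 0, and ∂_2 has invariant factor 2 > 1, so H_1 ≅ Z/2.
  H_2: rank ker ∂_2 − rank ∂_3 = (12 − 12) − 0 = 0, and there is no ∂_3, so H_2 ≅ 0.

As a check, the Euler characteristic is 7 − 18 + 12 = 1, which agrees with 1 − 0 + 0 = 1.
(K is a triangulation of the real projective plane RP^2.)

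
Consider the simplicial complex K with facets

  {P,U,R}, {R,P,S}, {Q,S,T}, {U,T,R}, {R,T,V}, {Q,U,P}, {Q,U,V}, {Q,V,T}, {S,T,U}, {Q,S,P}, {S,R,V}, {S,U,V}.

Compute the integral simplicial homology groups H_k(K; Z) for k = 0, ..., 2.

H_0 ≅ Z,  H_1 ≅ Z/2,  H_2 = 0.

Fix the vertex order P < Q < R < S < T < U < V and write every simplex with vertices in increasing order. Then dim K = 2 and the simplices of K are:

  0-simplices (7): P, Q, R, S, T, U, V
  1-simplices (18): PQ, PR, PS, PU, QS, QT, QU, QV, RS, RT, RU, RV, ST, SU, SV, TU, TV, UV
  2-simplices (12): PQS, PQU, PRS, PRU, QST, QTV, QUV, RSV, RTU, RTV, STU, SUV

Hence C_0 ≅ Z^7, C_1 ≅ Z^18, C_2 ≅ Z^12.

Boundary ∂_1: C_1 → C_0 is given by ∂[p,q] = [q] − [p]. For instance
  ∂ST = T − S.
This gives a 7×18 integer matrix of rank 6; reducing to Smith normal form yields diagonal entries (1,1,1,1,1,1).

The boundary map ∂_2: C_2 → C_1 acts by ∂[p,q,r] = [q,r] − [p,r] + [p,q]. For instance
  ∂SUV = UV − SV + SU,
  ∂RTV = TV − RV + RT.
As a 18×12 matrix over Z this has rank 12, with invariant factors (1,1,1,1,1,1,1,1,1,1,1,2).

From H_k ≅ ker(∂_k) / im(∂_{k+1}) we obtain:

  H_0: rank C_0 − rank ∂_1 = 7 − 6 = 1, and the invariant factors of ∂_1 are all 1, so H_0 ≅ Z.
  H_1: rank ker ∂_1 − rank ∂_2 = (18 − 6) − 12 = 0, and ∂_2 has invariant factor 2 > 1, so H_1 ≅ Z/2.
  H_2: rank ker ∂_2 − rank ∂_3 = (12 − 12) − 0 = 0, and there is no ∂_3, so H_2 ≅ 0.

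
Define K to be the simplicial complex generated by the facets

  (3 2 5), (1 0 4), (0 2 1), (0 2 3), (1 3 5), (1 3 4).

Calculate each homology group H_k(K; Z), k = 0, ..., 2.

H_0 = Z,  H_1 = Z,  H_2 = 0.

Take the total order 0 < 1 < 2 < 3 < 4 < 5 on the vertex set. Then K (dimension 2) consists of the simplices:

  0-simplices (6): [0], [1], [2], [3], [4], [5]
  1-simplices (12): [0,1], [0,2], [0,3], [0,4], [1,2], [1,3], [1,4], [1,5], [2,3], [2,5], [3,4], [3,5]
  2-simplices (6): [0,1,2], [0,1,4], [0,2,3], [1,3,4], [1,3,5], [2,3,5]

Hence C_0 ≅ Z^6, C_1 ≅ Z^12, C_2 ≅ Z^6.

The boundary map ∂_1: C_1 → C_0 maps an edge to its endpoints' difference, ∂[p,q] = q − p. For instance
  ∂[2,3] = [3] − [2].
The 6×12 boundary matrix has rank 5 and Smith normal form diag(1,1,1,1,1).

∂_2: C_2 → C_1 sends each 2-simplex [p,q,r] to [q,r] − [p,r] + [p,q]. For instance
  ∂[1,3,5] = [3,5] − [1,5] + [1,3],
  ∂[1,3,4] = [3,4] − [1,4] + [1,3].
As a 12×6 matrix over Z this has rank 6, with invariant factors (1,1,1,1,1,1).

Computing H_k = (kernel of ∂_k) / (image of ∂_{k+1}):

  H_0: rank C_0 − rank ∂_1 = 6 − 5 = 1, and the invariant factors of ∂_1 are all 1, so H_0 ≅ Z.
  H_1: rank ker ∂_1 − rank ∂_2 = (12 − 5) − 6 = 1, and the invariant factors of ∂_2 are all 1, so H_1 ≅ Z.
  H_2: rank ker ∂_2 − rank ∂_3 = (6 − 6) − 0 = 0, and there is no ∂_3, so H_2 ≅ 0.

As a check, the Euler characteristic is 6 − 12 + 6 = 0, which agrees with 1 − 1 + 0 = 0.
(K is a triangulation of the cylinder S^1 x I.)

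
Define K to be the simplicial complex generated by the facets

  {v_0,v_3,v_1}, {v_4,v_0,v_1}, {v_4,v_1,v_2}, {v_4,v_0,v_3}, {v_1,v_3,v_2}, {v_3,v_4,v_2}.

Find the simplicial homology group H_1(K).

Take the total order v_0 < v_1 < v_2 < v_3 < v_4 on the vertex set. Then K (dimension 2) consists of the simplices:

  0-simplices (5): [v_0], [v_1], [v_2], [v_3], [v_4]
  1-simplices (9): [v_0,v_1], [v_0,v_3], [v_0,v_4], [v_1,v_2], [v_1,v_3], [v_1,v_4], [v_2,v_3], [v_2,v_4], [v_3,v_4]
  2-simplices (6): [v_0,v_1,v_3], [v_0,v_1,v_4], [v_0,v_3,v_4], [v_1,v_2,v_3], [v_1,v_2,v_4], [v_2,v_3,v_4]

so the chain groups are C_0 ≅ Z^5, C_1 ≅ Z^9, C_2 ≅ Z^6.

The boundary map ∂_1: C_1 → C_0 maps an edge to its endpoints' difference, ∂[p,q] = q − p.
As a 5×9 matrix over Z this has rank 4, with invariant factors (1,1,1,1).

Boundary ∂_2: C_2 → C_1 sends each 2-simplex [p,q,r] to [q,r] − [p,r] + [p,q]. For instance
  ∂[v_0,v_1,v_4] = [v_1,v_4] − [v_0,v_4] + [v_0,v_1],
  ∂[v_1,v_2,v_4] = [v_2,v_4] − [v_1,v_4] + [v_1,v_2].
The 9×6 boundary matrix has rank 5 and Smith normal form diag(1,1,1,1,1).

Now H_k = ker ∂_k / im ∂_{k+1}, so:

  H_1: rank ker ∂_1 − rank ∂_2 = (9 − 4) − 5 = 0, and the invariant factors of ∂_2 are all 1, so H_1 = 0.

(K is a triangulation of the 2-sphere S^2.)

H_1 ≅ 0.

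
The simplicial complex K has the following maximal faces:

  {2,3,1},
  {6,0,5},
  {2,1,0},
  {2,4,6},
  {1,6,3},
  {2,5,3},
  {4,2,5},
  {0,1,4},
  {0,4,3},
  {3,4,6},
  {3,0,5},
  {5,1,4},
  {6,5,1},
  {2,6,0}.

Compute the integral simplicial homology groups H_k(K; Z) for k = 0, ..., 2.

Order the vertices as 0 < 1 < 2 < 3 < 4 < 5 < 6. Listing each simplex with vertices in this order, K has dimension 2 with simplices:

  0-simplices (7): [0], [1], [2], [3], [4], [5], [6]
  1-simplices (21): [0,1], [0,2], [0,3], [0,4], [0,5], [0,6], [1,2], [1,3], [1,4], [1,5], [1,6], [2,3], [2,4], [2,5], [2,6], [3,4], [3,5], [3,6], [4,5], [4,6], [5,6]
  2-simplices (14): [0,1,2], [0,1,4], [0,2,6], [0,3,4], [0,3,5], [0,5,6], [1,2,3], [1,3,6], [1,4,5], [1,5,6], [2,3,5], [2,4,5], [2,4,6], [3,4,6]

Hence C_0 ≅ Z^7, C_1 ≅ Z^21, C_2 ≅ Z^14.

The boundary map ∂_1: C_1 → C_0 maps an edge to its endpoints' difference, ∂[p,q] = q − p.
As a 7×21 matrix over Z this has rank 6, with invariant factors (1,1,1,1,1,1).

The boundary map ∂_2: C_2 → C_1 sends each 2-simplex [p,q,r] to [q,r] − [p,r] + [p,q]. For instance
  ∂[2,4,5] = [4,5] − [2,5] + [2,4],
  ∂[0,5,6] = [5,6] − [0,6] + [0,5].
The resulting 21×14 matrix has rank 13, and its Smith normal form has invariant factors (1,1,1,1,1,1,1,1,1,1,1,1,1).

Reading off H_k = ker ∂_k / im ∂_{k+1}:

  H_0: rank C_0 − rank ∂_1 = 7 − 6 = 1, and the invariant factors of ∂_1 are all 1, so H_0 = Z.
  H_1: rank ker ∂_1 − rank ∂_2 = (21 − 6) − 13 = 2, and the invariant factors of ∂_2 are all 1, so H_1 = Z^2.
  H_2: rank ker ∂_2 − rank ∂_3 = (14 − 13) − 0 = 1, and there is no ∂_3, so H_2 = Z.

(K is a triangulation of the torus T^2.)

H_0 ≅ Z,  H_1 ≅ Z^2,  H_2 ≅ Z.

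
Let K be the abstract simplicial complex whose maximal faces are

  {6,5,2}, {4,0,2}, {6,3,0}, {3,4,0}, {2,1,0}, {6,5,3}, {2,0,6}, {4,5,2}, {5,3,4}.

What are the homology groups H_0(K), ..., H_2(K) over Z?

H_0 = Z,  H_1 = 0,  H_2 = Z.

We work with the vertex ordering 0 < 1 < 2 < 3 < 4 < 5 < 6. The simplices of K, each written with vertices in increasing order, are:

  0-simplices (7): [0], [1], [2], [3], [4], [5], [6]
  1-simplices (14): [0,1], [0,2], [0,3], [0,4], [0,6], [1,2], [2,4], [2,5], [2,6], [3,4], [3,5], [3,6], [4,5], [5,6]
  2-simplices (9): [0,1,2], [0,2,4], [0,2,6], [0,3,4], [0,3,6], [2,4,5], [2,5,6], [3,4,5], [3,5,6]

so the chain groups are C_0 ≅ Z^7, C_1 ≅ Z^14, C_2 ≅ Z^9.

The boundary map ∂_1: C_1 → C_0 sends each edge [p,q] (with p < q) to q − p.
The 7×14 boundary matrix has rank 6 and Smith normal form diag(1,1,1,1,1,1).

The boundary map ∂_2: C_2 → C_1 acts by ∂[p,q,r] = [q,r] − [p,r] + [p,q]. For instance
  ∂[2,4,5] = [4,5] − [2,5] + [2,4],
  ∂[2,5,6] = [5,6] − [2,6] + [2,5].
This gives a 14×9 integer matrix of rank 8; reducing to Smith normal form yields diagonal entries (1,1,1,1,1,1,1,1).

From H_k ≅ ker(∂_k) / im(∂_{k+1}) we obtain:

  H_0: rank C_0 − rank ∂_1 = 7 − 6 = 1, and the invariant factors of ∂_1 are all 1, so H_0 = Z.
  H_1: rank ker ∂_1 − rank ∂_2 = (14 − 6) − 8 = 0, and the invariant factors of ∂_2 are all 1, so H_1 = 0.
  H_2: rank ker ∂_2 − rank ∂_3 = (9 − 8) − 0 = 1, and there is no ∂_3, so H_2 = Z.

As a check, the Euler characteristic is 7 − 14 + 9 = 2, which agrees with 1 − 0 + 1 = 2.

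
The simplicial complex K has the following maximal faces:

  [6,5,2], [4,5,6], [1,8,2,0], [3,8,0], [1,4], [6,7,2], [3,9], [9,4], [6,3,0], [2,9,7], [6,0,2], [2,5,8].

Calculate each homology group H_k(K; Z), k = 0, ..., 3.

Order the vertices as 0 < 1 < 2 < 3 < 4 < 5 < 6 < 7 < 8 < 9. Listing each simplex with vertices in this order, K has dimension 3 with simplices:

  0-simplices (10): [0], [1], [2], [3], [4], [5], [6], [7], [8], [9]
  1-simplices (23): [0,1], [0,2], [0,3], [0,6], [0,8], [1,2], [1,4], [1,8], [2,5], [2,6], [2,7], [2,8], [2,9], [3,6], [3,8], [3,9], [4,5], [4,6], [4,9], [5,6], [5,8], [6,7], [7,9]
  2-simplices (12): [0,1,2], [0,1,8], [0,2,6], [0,2,8], [0,3,6], [0,3,8], [1,2,8], [2,5,6], [2,5,8], [2,6,7], [2,7,9], [4,5,6]
  3-simplices (1): [0,1,2,8]

so the chain groups are C_0 ≅ Z^10, C_1 ≅ Z^23, C_2 ≅ Z^12, C_3 ≅ Z^1.

Boundary ∂_1: C_1 → C_0 maps an edge to its endpoints' difference, ∂[p,q] = q − p. For instance
  ∂[0,6] = [6] − [0].
As a 10×23 matrix over Z this has rank 9, with invariant factors (1,1,1,1,1,1,1,1,1).

∂_2: C_2 → C_1 acts by ∂[p,q,r] = [q,r] − [p,r] + [p,q]. For instance
  ∂[0,1,2] = [1,2] − [0,2] + [0,1],
  ∂[0,2,8] = [2,8] − [0,8] + [0,2].
This gives a 23×12 integer matrix of rank 11; reducing to Smith normal form yields diagonal entries (1,1,1,1,1,1,1,1,1,1,1).

The boundary map ∂_3: C_3 → C_2 sends each 3-simplex σ to the alternating sum Σ_i (−1)^i (σ with its i-th vertex removed). For instance
  ∂[0,1,2,8] = [1,2,8] − [0,2,8] + [0,1,8] − [0,1,2].
This gives a 12×1 integer matrix of rank 1; reducing to Smith normal form yields diagonal entries (1).

Now H_k = ker ∂_k / im ∂_{k+1}, so:

  H_0: rank C_0 − rank ∂_1 = 10 − 9 = 1, and the invariant factors of ∂_1 are all 1, so H_0 ≅ Z.
  H_1: rank ker ∂_1 − rank ∂_2 = (23 − 9) − 11 = 3, and the invariant factors of ∂_2 are all 1, so H_1 ≅ Z^3.
  H_2: rank ker ∂_2 − rank ∂_3 = (12 − 11) − 1 = 0, and the invariant factors of ∂_3 are all 1, so H_2 ≅ 0.
  H_3: rank ker ∂_3 − rank ∂_4 = (1 − 1) − 0 = 0, and there is no ∂_4, so H_3 ≅ 0.

H_0 ≅ Z,  H_1 ≅ Z^3,  H_2 = 0,  H_3 = 0.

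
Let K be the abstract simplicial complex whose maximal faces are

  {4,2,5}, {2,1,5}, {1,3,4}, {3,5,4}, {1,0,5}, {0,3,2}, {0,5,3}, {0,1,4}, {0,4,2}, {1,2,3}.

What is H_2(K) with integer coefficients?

Fix the vertex order 0 < 1 < 2 < 3 < 4 < 5 and write every simplex with vertices in increasing order. Then dim K = 2 and the simplices of K are:

  0-simplices (6): [0], [1], [2], [3], [4], [5]
  1-simplices (15): [0,1], [0,2], [0,3], [0,4], [0,5], [1,2], [1,3], [1,4], [1,5], [2,3], [2,4], [2,5], [3,4], [3,5], [4,5]
  2-simplices (10): [0,1,4], [0,1,5], [0,2,3], [0,2,4], [0,3,5], [1,2,3], [1,2,5], [1,3,4], [2,4,5], [3,4,5]

giving chain groups C_0 ≅ Z^6, C_1 ≅ Z^15, C_2 ≅ Z^10.

Boundary ∂_1: C_1 → C_0 sends each edge [p,q] (with p < q) to q − p.
The 6×15 boundary matrix has rank 5 and Smith normal form diag(1,1,1,1,1).

∂_2: C_2 → C_1 maps a triangle to the signed sum of its edges. For instance
  ∂[1,2,3] = [2,3] − [1,3] + [1,2],
  ∂[1,3,4] = [3,4] − [1,4] + [1,3].
This gives a 15×10 integer matrix of rank 10; reducing to Smith normal form yields diagonal entries (1,1,1,1,1,1,1,1,1,2).

Now H_k = ker ∂_k / im ∂_{k+1}, so:

  H_2: rank ker ∂_2 − rank ∂_3 = (10 − 10) − 0 = 0, and there is no ∂_3, so H_2 ≅ 0.

(K is a triangulation of the real projective plane RP^2.)

H_2 ≅ 0.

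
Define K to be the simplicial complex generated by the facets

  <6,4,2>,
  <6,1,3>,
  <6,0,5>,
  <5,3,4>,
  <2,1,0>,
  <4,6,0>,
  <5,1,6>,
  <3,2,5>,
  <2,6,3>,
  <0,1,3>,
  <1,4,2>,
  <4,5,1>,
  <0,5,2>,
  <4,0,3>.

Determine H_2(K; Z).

Fix the vertex order 0 < 1 < 2 < 3 < 4 < 5 < 6 and write every simplex with vertices in increasing order. Then dim K = 2 and the simplices of K are:

  0-simplices (7): [0], [1], [2], [3], [4], [5], [6]
  1-simplices (21): [0,1], [0,2], [0,3], [0,4], [0,5], [0,6], [1,2], [1,3], [1,4], [1,5], [1,6], [2,3], [2,4], [2,5], [2,6], [3,4], [3,5], [3,6], [4,5], [4,6], [5,6]
  2-simplices (14): [0,1,2], [0,1,3], [0,2,5], [0,3,4], [0,4,6], [0,5,6], [1,2,4], [1,3,6], [1,4,5], [1,5,6], [2,3,5], [2,3,6], [2,4,6], [3,4,5]

so the chain groups are C_0 ≅ Z^7, C_1 ≅ Z^21, C_2 ≅ Z^14.

Boundary ∂_1: C_1 → C_0 sends each edge [p,q] (with p < q) to q − p.
The 7×21 boundary matrix has rank 6 and Smith normal form diag(1,1,1,1,1,1).

The boundary map ∂_2: C_2 → C_1 sends each 2-simplex [p,q,r] to [q,r] − [p,r] + [p,q]. For instance
  ∂[2,3,6] = [3,6] − [2,6] + [2,3],
  ∂[0,3,4] = [3,4] − [0,4] + [0,3].
As a 21×14 matrix over Z this has rank 13, with invariant factors (1,1,1,1,1,1,1,1,1,1,1,1,1).

Computing H_k = (kernel of ∂_k) / (image of ∂_{k+1}):

  H_2: rank ker ∂_2 − rank ∂_3 = (14 − 13) − 0 = 1, and there is no ∂_3, so H_2 = Z.

H_2 = Z.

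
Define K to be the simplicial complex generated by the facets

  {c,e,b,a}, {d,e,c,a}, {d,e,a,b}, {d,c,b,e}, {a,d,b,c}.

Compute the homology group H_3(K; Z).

H_3 ≅ Z.

Order the vertices as a < b < c < d < e. Listing each simplex with vertices in this order, K has dimension 3 with simplices:

  0-simplices (5): a, b, c, d, e
  1-simplices (10): ab, ac, ad, ae, bc, bd, be, cd, ce, de
  2-simplices (10): abc, abd, abe, acd, ace, ade, bcd, bce, bde, cde
  3-simplices (5): abcd, abce, abde, acde, bcde

Hence C_0 ≅ Z^5, C_1 ≅ Z^10, C_2 ≅ Z^10, C_3 ≅ Z^5.

Boundary ∂_1: C_1 → C_0 is given by ∂[p,q] = [q] − [p].
The resulting 5×10 matrix has rank 4, and its Smith normal form has invariant factors (1,1,1,1).

The boundary map ∂_2: C_2 → C_1 maps a triangle to the signed sum of its edges. For instance
  ∂abc = bc − ac + ab,
  ∂bcd = cd − bd + bc.
This gives a 10×10 integer matrix of rank 6; reducing to Smith normal form yields diagonal entries (1,1,1,1,1,1).

The boundary map ∂_3: C_3 → C_2 sends each 3-simplex σ to the alternating sum Σ_i (−1)^i (σ with its i-th vertex removed). For instance
  ∂abcd = bcd − acd + abd − abc,
  ∂abde = bde − ade + abe − abd.
The resulting 10×5 matrix has rank 4, and its Smith normal form has invariant factors (1,1,1,1).

Computing H_k = (kernel of ∂_k) / (image of ∂_{k+1}):

  H_3: rank ker ∂_3 − rank ∂_4 = (5 − 4) − 0 = 1, and there is no ∂_4, so H_3 ≅ Z.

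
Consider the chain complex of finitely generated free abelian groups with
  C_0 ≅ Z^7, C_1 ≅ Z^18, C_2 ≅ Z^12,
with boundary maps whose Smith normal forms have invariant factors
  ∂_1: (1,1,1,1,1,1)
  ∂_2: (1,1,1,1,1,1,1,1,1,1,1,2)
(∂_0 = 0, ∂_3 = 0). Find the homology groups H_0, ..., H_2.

H_0 = Z,  H_1 = Z/2,  H_2 = 0.

H_0: b_0 = 7 − 0 − 6 = 1; torsion from ∂_1 factors > 1: none. So H_0 = Z.
H_1: b_1 = 18 − 6 − 12 = 0; torsion from ∂_2 factors > 1: [2]. So H_1 = Z/2.
H_2: b_2 = 12 − 12 − 0 = 0; torsion from ∂_3 factors > 1: none. So H_2 = 0.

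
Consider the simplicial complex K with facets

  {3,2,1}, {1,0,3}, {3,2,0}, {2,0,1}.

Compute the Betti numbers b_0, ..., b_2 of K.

Order the vertices as 0 < 1 < 2 < 3. Listing each simplex with vertices in this order, K has dimension 2 with simplices:

  0-simplices (4): [0], [1], [2], [3]
  1-simplices (6): [0,1], [0,2], [0,3], [1,2], [1,3], [2,3]
  2-simplices (4): [0,1,2], [0,1,3], [0,2,3], [1,2,3]

Hence C_0 ≅ Z^4, C_1 ≅ Z^6, C_2 ≅ Z^4.

The boundary map ∂_1: C_1 → C_0 is given by ∂[p,q] = [q] − [p].
The 4×6 boundary matrix has rank 3 and Smith normal form diag(1,1,1).

Boundary ∂_2: C_2 → C_1 acts by ∂[p,q,r] = [q,r] − [p,r] + [p,q]. For instance
  ∂[0,2,3] = [2,3] − [0,3] + [0,2],
  ∂[0,1,2] = [1,2] − [0,2] + [0,1].
The 6×4 boundary matrix has rank 3 and Smith normal form diag(1,1,1).

Reading off H_k = ker ∂_k / im ∂_{k+1}:

  H_0: rank C_0 − rank ∂_1 = 4 − 3 = 1, and the invariant factors of ∂_1 are all 1, so H_0 ≅ Z.
  H_1: rank ker ∂_1 − rank ∂_2 = (6 − 3) − 3 = 0, and the invariant factors of ∂_2 are all 1, so H_1 ≅ 0.
  H_2: rank ker ∂_2 − rank ∂_3 = (4 − 3) − 0 = 1, and there is no ∂_3, so H_2 ≅ Z.

As a check, the Euler characteristic is 4 − 6 + 4 = 2, which agrees with 1 − 0 + 1 = 2.

Hence the Betti numbers are b_0 = 1, b_1 = 0, b_2 = 1.

b_0 = 1, b_1 = 0, b_2 = 1.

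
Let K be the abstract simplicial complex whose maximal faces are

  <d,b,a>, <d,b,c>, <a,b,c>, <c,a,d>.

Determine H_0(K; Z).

Take the total order a < b < c < d on the vertex set. Then K (dimension 2) consists of the simplices:

  0-simplices (4): a, b, c, d
  1-simplices (6): ab, ac, ad, bc, bd, cd
  2-simplices (4): abc, abd, acd, bcd

so the chain groups are C_0 ≅ Z^4, C_1 ≅ Z^6, C_2 ≅ Z^4.

∂_1: C_1 → C_0 maps an edge to its endpoints' difference, ∂[p,q] = q − p.
This gives a 4×6 integer matrix of rank 3; reducing to Smith normal form yields diagonal entries (1,1,1).

The boundary map ∂_2: C_2 → C_1 maps a triangle to the signed sum of its edges. For instance
  ∂abc = bc − ac + ab,
  ∂acd = cd − ad + ac.
The resulting 6×4 matrix has rank 3, and its Smith normal form has invariant factors (1,1,1).

From H_k ≅ ker(∂_k) / im(∂_{k+1}) we obtain:

  H_0: rank C_0 − rank ∂_1 = 4 − 3 = 1, and the invariant factors of ∂_1 are all 1, so H_0 ≅ Z.

H_0 ≅ Z.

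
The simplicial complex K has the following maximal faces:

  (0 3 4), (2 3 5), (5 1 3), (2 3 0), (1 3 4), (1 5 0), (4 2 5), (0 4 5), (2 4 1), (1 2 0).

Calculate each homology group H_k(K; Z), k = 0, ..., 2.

H_0 = Z,  H_1 = Z_2,  H_2 = 0.

K has 6 vertices, 15 edges, 10 triangles.
rank ∂_0 = 0, rank ∂_1 = 5 ⇒ b_0 = 6 − 0 − 5 = 1; all invariant factors of ∂_1 are 1 so no torsion. So H_0 ≅ Z.
rank ∂_1 = 5, rank ∂_2 = 10 ⇒ b_1 = 15 − 5 − 10 = 0; ∂_2 has invariant factor(s) [2] giving torsion. So H_1 ≅ Z_2.
rank ∂_2 = 10, rank ∂_3 = 0 ⇒ b_2 = 10 − 10 − 0 = 0. So H_2 ≅ 0.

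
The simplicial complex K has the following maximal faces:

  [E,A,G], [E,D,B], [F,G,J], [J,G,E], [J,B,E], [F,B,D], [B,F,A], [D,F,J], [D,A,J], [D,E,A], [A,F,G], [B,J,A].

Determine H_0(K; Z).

H_0 ≅ Z.

Order the vertices as A < B < D < E < F < G < J. Listing each simplex with vertices in this order, K has dimension 2 with simplices:

  0-simplices (7): A, B, D, E, F, G, J
  1-simplices (18): AB, AD, AE, AF, AG, AJ, BD, BE, BF, BJ, DE, DF, DJ, EG, EJ, FG, FJ, GJ
  2-simplices (12): ABF, ABJ, ADE, ADJ, AEG, AFG, BDE, BDF, BEJ, DFJ, EGJ, FGJ

so the chain groups are C_0 ≅ Z^7, C_1 ≅ Z^18, C_2 ≅ Z^12.

Boundary ∂_1: C_1 → C_0 sends each edge [p,q] (with p < q) to q − p.
As a 7×18 matrix over Z this has rank 6, with invariant factors (1,1,1,1,1,1).

The boundary map ∂_2: C_2 → C_1 maps a triangle to the signed sum of its edges. For instance
  ∂ADJ = DJ − AJ + AD,
  ∂AFG = FG − AG + AF.
The 18×12 boundary matrix has rank 12 and Smith normal form diag(1,1,1,1,1,1,1,1,1,1,1,2).

Computing H_k = (kernel of ∂_k) / (image of ∂_{k+1}):

  H_0: rank C_0 − rank ∂_1 = 7 − 6 = 1, and the invariant factors of ∂_1 are all 1, so H_0 = Z.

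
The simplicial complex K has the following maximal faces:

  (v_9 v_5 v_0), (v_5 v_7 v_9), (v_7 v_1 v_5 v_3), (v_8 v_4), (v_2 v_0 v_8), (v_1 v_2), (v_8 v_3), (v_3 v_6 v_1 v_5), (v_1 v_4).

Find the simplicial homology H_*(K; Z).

H_0 ≅ Z,  H_1 ≅ Z^3,  H_2 = 0,  H_3 = 0.

Order the vertices as v_0 < v_1 < v_2 < v_3 < v_4 < v_5 < v_6 < v_7 < v_8 < v_9. Listing each simplex with vertices in this order, K has dimension 3 with simplices:

  0-simplices (10): [v_0], [v_1], [v_2], [v_3], [v_4], [v_5], [v_6], [v_7], [v_8], [v_9]
  1-simplices (20): (20 of them)
  2-simplices (10): [v_0,v_2,v_8], [v_0,v_5,v_9], [v_1,v_3,v_5], [v_1,v_3,v_6], [v_1,v_3,v_7], [v_1,v_5,v_6], [v_1,v_5,v_7], [v_3,v_5,v_6], [v_3,v_5,v_7], [v_5,v_7,v_9]
  3-simplices (2): [v_1,v_3,v_5,v_6], [v_1,v_3,v_5,v_7]

so the chain groups are C_0 ≅ Z^10, C_1 ≅ Z^20, C_2 ≅ Z^10, C_3 ≅ Z^2.

∂_1: C_1 → C_0 maps an edge to its endpoints' difference, ∂[p,q] = q − p.
The resulting 10×20 matrix has rank 9, and its Smith normal form has invariant factors (1,1,1,1,1,1,1,1,1).

∂_2: C_2 → C_1 maps a triangle to the signed sum of its edges. For instance
  ∂[v_1,v_3,v_5] = [v_3,v_5] − [v_1,v_5] + [v_1,v_3],
  ∂[v_3,v_5,v_7] = [v_5,v_7] − [v_3,v_7] + [v_3,v_5].
The resulting 20×10 matrix has rank 8, and its Smith normal form has invariant factors (1,1,1,1,1,1,1,1).

The boundary map ∂_3: C_3 → C_2 sends each 3-simplex σ to the alternating sum Σ_i (−1)^i (σ with its i-th vertex removed). For instance
  ∂[v_1,v_3,v_5,v_7] = [v_3,v_5,v_7] − [v_1,v_5,v_7] + [v_1,v_3,v_7] − [v_1,v_3,v_5],
  ∂[v_1,v_3,v_5,v_6] = [v_3,v_5,v_6] − [v_1,v_5,v_6] + [v_1,v_3,v_6] − [v_1,v_3,v_5].
The resulting 10×2 matrix has rank 2, and its Smith normal form has invariant factors (1,1).

Reading off H_k = ker ∂_k / im ∂_{k+1}:

  H_0: rank C_0 − rank ∂_1 = 10 − 9 = 1, and the invariant factors of ∂_1 are all 1, so H_0 = Z.
  H_1: rank ker ∂_1 − rank ∂_2 = (20 − 9) − 8 = 3, and the invariant factors of ∂_2 are all 1, so H_1 = Z^3.
  H_2: rank ker ∂_2 − rank ∂_3 = (10 − 8) − 2 = 0, and the invariant factors of ∂_3 are all 1, so H_2 = 0.
  H_3: rank ker ∂_3 − rank ∂_4 = (2 − 2) − 0 = 0, and there is no ∂_4, so H_3 = 0.

As a check, the Euler characteristic is 10 − 20 + 10 − 2 = -2, which agrees with 1 − 3 + 0 − 0 = -2.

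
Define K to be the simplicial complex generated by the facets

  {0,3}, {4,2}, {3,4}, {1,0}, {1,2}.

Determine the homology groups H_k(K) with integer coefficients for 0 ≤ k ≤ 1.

H_0 ≅ Z,  H_1 ≅ Z.

Order the vertices as 0 < 1 < 2 < 3 < 4. Listing each simplex with vertices in this order, K has dimension 1 with simplices:

  0-simplices (5): [0], [1], [2], [3], [4]
  1-simplices (5): [0,1], [0,3], [1,2], [2,4], [3,4]

Hence C_0 ≅ Z^5, C_1 ≅ Z^5.

The boundary map ∂_1: C_1 → C_0 maps an edge to its endpoints' difference, ∂[p,q] = q − p.
This gives a 5×5 integer matrix of rank 4; reducing to Smith normal form yields diagonal entries (1,1,1,1).

From H_k ≅ ker(∂_k) / im(∂_{k+1}) we obtain:

  H_0: rank C_0 − rank ∂_1 = 5 − 4 = 1, and the invariant factors of ∂_1 are all 1, so H_0 ≅ Z.
  H_1: rank ker ∂_1 − rank ∂_2 = (5 − 4) − 0 = 1, and there is no ∂_2, so H_1 ≅ Z.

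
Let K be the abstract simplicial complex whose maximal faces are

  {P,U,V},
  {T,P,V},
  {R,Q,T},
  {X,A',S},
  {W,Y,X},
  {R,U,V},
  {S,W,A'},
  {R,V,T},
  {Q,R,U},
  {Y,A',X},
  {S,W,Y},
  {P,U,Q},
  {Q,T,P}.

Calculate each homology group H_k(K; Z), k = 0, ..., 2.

Fix the vertex order P < Q < R < S < T < U < V < W < X < Y < A' and write every simplex with vertices in increasing order. Then dim K = 2 and the simplices of K are:

  0-simplices (11): [P], [Q], [R], [S], [T], [U], [V], [W], [X], [Y], [A']
  1-simplices (22): [P,Q], [P,T], [P,U], [P,V], [Q,R], [Q,T], [Q,U], [R,T], [R,U], [R,V], [S,W], [S,X], [S,Y], [S,A'], [T,V], [U,V], [W,X], [W,Y], [W,A'], [X,Y], [X,A'], [Y,A']
  2-simplices (13): [P,Q,T], [P,Q,U], [P,T,V], [P,U,V], [Q,R,T], [Q,R,U], [R,T,V], [R,U,V], [S,W,Y], [S,W,A'], [S,X,A'], [W,X,Y], [X,Y,A']

so the chain groups are C_0 ≅ Z^11, C_1 ≅ Z^22, C_2 ≅ Z^13.

The boundary map ∂_1: C_1 → C_0 maps an edge to its endpoints' difference, ∂[p,q] = q − p. For instance
  ∂[Q,T] = [T] − [Q].
The resulting 11×22 matrix has rank 9, and its Smith normal form has invariant factors (1,1,1,1,1,1,1,1,1).

∂_2: C_2 → C_1 acts by ∂[p,q,r] = [q,r] − [p,r] + [p,q]. For instance
  ∂[P,U,V] = [U,V] − [P,V] + [P,U],
  ∂[S,W,A'] = [W,A'] − [S,A'] + [S,W].
The resulting 22×13 matrix has rank 12, and its Smith normal form has invariant factors (1,1,1,1,1,1,1,1,1,1,1,1).

From H_k ≅ ker(∂_k) / im(∂_{k+1}) we obtain:

  H_0: rank C_0 − rank ∂_1 = 11 − 9 = 2, and the invariant factors of ∂_1 are all 1, so H_0 = Z^2.
  H_1: rank ker ∂_1 − rank ∂_2 = (22 − 9) − 12 = 1, and the invariant factors of ∂_2 are all 1, so H_1 = Z.
  H_2: rank ker ∂_2 − rank ∂_3 = (13 − 12) − 0 = 1, and there is no ∂_3, so H_2 = Z.

H_0 = Z^2,  H_1 = Z,  H_2 = Z.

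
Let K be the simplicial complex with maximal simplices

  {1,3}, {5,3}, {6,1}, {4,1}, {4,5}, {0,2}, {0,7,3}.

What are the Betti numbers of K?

K has 8 vertices, 9 edges, 1 triangle.
rank ∂_0 = 0, rank ∂_1 = 7 ⇒ b_0 = 8 − 0 − 7 = 1; all invariant factors of ∂_1 are 1 so no torsion. So H_0 = Z.
rank ∂_1 = 7, rank ∂_2 = 1 ⇒ b_1 = 9 − 7 − 1 = 1; all invariant factors of ∂_2 are 1 so no torsion. So H_1 = Z.
rank ∂_2 = 1, rank ∂_3 = 0 ⇒ b_2 = 1 − 1 − 0 = 0. So H_2 = 0.

b_0 = 1, b_1 = 1, b_2 = 0.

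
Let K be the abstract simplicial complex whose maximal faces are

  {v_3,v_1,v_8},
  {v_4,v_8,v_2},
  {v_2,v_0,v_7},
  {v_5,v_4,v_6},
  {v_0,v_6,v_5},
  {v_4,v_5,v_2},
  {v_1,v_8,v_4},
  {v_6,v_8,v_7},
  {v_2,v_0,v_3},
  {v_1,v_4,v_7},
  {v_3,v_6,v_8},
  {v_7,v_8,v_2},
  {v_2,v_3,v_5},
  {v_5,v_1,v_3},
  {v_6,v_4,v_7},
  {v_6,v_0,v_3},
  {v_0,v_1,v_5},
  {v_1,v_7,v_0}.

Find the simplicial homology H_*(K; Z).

Fix the vertex order v_0 < v_1 < v_2 < v_3 < v_4 < v_5 < v_6 < v_7 < v_8 and write every simplex with vertices in increasing order. Then dim K = 2 and the simplices of K are:

  0-simplices (9): [v_0], [v_1], [v_2], [v_3], [v_4], [v_5], [v_6], [v_7], [v_8]
  1-simplices (27): (27 of them)
  2-simplices (18): (18 of them)

giving chain groups C_0 ≅ Z^9, C_1 ≅ Z^27, C_2 ≅ Z^18.

Boundary ∂_1: C_1 → C_0 is given by ∂[p,q] = [q] − [p]. For instance
  ∂[v_5,v_6] = [v_6] − [v_5].
As a 9×27 matrix over Z this has rank 8, with invariant factors (1,1,1,1,1,1,1,1).

Boundary ∂_2: C_2 → C_1 acts by ∂[p,q,r] = [q,r] − [p,r] + [p,q]. For instance
  ∂[v_2,v_4,v_5] = [v_4,v_5] − [v_2,v_5] + [v_2,v_4],
  ∂[v_1,v_3,v_8] = [v_3,v_8] − [v_1,v_8] + [v_1,v_3].
The 27×18 boundary matrix has rank 18 and Smith normal form diag(1,1,1,1,1,1,1,1,1,1,1,1,1,1,1,1,1,2).

Reading off H_k = ker ∂_k / im ∂_{k+1}:

  H_0: rank C_0 − rank ∂_1 = 9 − 8 = 1, and the invariant factors of ∂_1 are all 1, so H_0 = Z.
  H_1: rank ker ∂_1 − rank ∂_2 = (27 − 8) − 18 = 1, and ∂_2 has invariant factor 2 > 1, so H_1 = Z × Z/2.
  H_2: rank ker ∂_2 − rank ∂_3 = (18 − 18) − 0 = 0, and there is no ∂_3, so H_2 = 0.

As a check, the Euler characteristic is 9 − 27 + 18 = 0, which agrees with 1 − 1 + 0 = 0.
(K is a triangulation of the Klein bottle.)

H_0 = Z,  H_1 = Z × Z/2,  H_2 = 0.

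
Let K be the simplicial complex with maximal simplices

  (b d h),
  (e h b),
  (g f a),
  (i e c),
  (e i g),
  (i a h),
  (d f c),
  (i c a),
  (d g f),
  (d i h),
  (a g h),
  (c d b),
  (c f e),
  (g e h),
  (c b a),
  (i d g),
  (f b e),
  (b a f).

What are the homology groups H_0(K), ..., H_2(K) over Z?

K has 9 vertices, 27 edges, 18 triangles.
rank ∂_0 = 0, rank ∂_1 = 8 ⇒ b_0 = 9 − 0 − 8 = 1; all invariant factors of ∂_1 are 1 so no torsion. So H_0 ≅ Z.
rank ∂_1 = 8, rank ∂_2 = 18 ⇒ b_1 = 27 − 8 − 18 = 1; ∂_2 has invariant factor(s) [2] giving torsion. So H_1 ≅ Z × Z/2.
rank ∂_2 = 18, rank ∂_3 = 0 ⇒ b_2 = 18 − 18 − 0 = 0. So H_2 ≅ 0.

H_0 = Z,  H_1 = Z × Z/2,  H_2 = 0.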